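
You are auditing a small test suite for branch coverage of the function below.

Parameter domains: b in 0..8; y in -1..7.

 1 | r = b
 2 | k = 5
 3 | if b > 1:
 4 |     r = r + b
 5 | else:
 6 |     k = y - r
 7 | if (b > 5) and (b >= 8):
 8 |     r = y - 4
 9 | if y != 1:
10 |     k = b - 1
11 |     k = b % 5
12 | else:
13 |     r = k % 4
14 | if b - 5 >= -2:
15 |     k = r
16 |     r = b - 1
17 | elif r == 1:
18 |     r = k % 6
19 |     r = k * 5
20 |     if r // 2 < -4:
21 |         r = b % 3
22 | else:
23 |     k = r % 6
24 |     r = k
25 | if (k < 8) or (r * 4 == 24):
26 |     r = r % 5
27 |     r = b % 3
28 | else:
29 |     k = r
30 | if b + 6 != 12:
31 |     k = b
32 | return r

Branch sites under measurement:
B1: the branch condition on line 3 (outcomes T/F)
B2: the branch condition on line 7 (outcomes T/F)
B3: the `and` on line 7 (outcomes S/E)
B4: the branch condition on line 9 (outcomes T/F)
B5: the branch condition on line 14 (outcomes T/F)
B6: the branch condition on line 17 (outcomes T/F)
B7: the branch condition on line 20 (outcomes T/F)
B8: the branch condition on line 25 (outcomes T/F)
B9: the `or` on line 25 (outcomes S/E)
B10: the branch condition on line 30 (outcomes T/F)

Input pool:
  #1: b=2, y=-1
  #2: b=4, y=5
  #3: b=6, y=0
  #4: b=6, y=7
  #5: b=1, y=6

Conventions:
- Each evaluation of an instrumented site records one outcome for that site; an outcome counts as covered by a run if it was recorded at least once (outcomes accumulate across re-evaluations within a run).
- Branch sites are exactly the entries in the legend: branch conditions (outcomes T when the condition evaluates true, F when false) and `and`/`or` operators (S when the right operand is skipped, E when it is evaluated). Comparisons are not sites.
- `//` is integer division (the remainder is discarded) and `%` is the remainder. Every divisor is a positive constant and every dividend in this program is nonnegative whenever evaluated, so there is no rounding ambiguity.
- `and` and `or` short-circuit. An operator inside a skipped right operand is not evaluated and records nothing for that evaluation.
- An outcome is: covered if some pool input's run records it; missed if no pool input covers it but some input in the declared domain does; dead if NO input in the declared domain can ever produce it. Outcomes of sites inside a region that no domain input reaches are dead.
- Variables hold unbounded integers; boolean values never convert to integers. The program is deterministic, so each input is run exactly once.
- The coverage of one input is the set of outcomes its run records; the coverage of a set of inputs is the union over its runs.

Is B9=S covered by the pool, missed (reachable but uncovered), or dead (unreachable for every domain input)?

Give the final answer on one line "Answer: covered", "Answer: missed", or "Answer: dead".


B9=S is recorded by pool input(s) 1, 5 -> covered
Answer: covered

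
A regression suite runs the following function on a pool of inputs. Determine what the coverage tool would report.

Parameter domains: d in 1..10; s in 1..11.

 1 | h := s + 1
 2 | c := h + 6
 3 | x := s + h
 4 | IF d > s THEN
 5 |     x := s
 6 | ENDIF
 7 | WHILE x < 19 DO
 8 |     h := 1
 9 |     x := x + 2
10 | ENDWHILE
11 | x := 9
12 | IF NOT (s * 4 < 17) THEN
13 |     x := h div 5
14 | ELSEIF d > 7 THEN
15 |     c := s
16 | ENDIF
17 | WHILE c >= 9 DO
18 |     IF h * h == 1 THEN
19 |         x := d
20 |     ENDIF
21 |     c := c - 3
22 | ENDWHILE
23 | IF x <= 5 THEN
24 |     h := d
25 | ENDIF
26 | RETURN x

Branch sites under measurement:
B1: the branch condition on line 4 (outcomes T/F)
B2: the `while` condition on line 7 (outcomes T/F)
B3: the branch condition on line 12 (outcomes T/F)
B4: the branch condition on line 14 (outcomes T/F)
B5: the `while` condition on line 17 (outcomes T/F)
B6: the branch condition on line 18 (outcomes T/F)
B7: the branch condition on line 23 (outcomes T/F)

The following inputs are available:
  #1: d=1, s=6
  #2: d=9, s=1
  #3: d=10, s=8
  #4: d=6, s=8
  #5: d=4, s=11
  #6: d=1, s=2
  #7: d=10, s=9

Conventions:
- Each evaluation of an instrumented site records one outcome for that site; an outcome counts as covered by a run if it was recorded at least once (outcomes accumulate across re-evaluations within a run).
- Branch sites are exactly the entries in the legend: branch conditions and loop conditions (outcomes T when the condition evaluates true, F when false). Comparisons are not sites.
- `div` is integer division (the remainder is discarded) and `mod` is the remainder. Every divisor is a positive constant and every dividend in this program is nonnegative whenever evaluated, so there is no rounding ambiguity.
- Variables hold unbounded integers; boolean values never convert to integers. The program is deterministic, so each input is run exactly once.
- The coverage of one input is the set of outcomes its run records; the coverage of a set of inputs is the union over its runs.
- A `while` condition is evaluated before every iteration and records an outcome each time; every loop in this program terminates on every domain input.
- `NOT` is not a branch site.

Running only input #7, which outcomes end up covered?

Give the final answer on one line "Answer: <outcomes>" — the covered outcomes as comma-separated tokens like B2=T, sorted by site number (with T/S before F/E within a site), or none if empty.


Simulating input #7 (d=10, s=9) step by step:
  B1->T, B2->T, B2->T, B2->T, B2->T, B2->T, B2->F, B3->T, B5->T, B6->T
  B5->T, B6->T, B5->T, B6->T, B5->F, B7->F
distinct outcomes covered: B1=T, B2=T, B2=F, B3=T, B5=T, B5=F, B6=T, B7=F
Answer: B1=T, B2=T, B2=F, B3=T, B5=T, B5=F, B6=T, B7=F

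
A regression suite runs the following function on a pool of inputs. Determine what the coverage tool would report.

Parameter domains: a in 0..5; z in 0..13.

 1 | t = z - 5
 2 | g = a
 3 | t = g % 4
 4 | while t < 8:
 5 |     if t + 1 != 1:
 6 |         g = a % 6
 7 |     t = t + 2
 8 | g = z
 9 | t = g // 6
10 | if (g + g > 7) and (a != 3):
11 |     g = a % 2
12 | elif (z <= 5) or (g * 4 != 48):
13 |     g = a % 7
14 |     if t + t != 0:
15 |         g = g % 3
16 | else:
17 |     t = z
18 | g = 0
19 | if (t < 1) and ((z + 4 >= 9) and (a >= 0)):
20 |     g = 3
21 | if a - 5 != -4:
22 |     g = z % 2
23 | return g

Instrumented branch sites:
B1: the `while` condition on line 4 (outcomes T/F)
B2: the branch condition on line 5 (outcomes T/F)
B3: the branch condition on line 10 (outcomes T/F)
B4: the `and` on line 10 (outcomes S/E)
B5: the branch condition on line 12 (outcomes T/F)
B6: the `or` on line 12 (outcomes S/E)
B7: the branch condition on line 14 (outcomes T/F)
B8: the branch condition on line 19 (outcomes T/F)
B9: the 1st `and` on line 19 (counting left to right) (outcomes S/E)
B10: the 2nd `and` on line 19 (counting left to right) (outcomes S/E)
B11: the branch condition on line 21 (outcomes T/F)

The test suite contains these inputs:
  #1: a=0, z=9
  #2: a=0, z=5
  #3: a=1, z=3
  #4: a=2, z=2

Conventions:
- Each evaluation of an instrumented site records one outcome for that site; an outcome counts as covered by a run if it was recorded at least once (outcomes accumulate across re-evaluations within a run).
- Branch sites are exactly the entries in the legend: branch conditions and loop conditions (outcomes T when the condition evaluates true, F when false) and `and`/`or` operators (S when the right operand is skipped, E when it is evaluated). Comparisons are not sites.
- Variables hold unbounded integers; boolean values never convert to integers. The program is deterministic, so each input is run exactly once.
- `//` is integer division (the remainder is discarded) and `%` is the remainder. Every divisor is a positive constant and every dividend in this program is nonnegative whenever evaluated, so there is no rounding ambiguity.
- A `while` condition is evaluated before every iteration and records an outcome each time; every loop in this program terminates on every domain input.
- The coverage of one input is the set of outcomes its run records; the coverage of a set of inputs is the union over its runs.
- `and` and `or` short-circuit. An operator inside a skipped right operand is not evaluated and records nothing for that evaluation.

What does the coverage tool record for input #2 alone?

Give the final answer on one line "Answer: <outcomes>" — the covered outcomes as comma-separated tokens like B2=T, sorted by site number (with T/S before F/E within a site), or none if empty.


Event log for input #2 (a=0, z=5):
  B1->T, B2->F, B1->T, B2->T, B1->T, B2->T, B1->T, B2->T, B1->F, B4->E
  B3->T, B9->E, B10->E, B8->T, B11->T
deduplicating events, the covered set is: B1=T, B1=F, B2=T, B2=F, B3=T, B4=E, B8=T, B9=E, B10=E, B11=T
Answer: B1=T, B1=F, B2=T, B2=F, B3=T, B4=E, B8=T, B9=E, B10=E, B11=T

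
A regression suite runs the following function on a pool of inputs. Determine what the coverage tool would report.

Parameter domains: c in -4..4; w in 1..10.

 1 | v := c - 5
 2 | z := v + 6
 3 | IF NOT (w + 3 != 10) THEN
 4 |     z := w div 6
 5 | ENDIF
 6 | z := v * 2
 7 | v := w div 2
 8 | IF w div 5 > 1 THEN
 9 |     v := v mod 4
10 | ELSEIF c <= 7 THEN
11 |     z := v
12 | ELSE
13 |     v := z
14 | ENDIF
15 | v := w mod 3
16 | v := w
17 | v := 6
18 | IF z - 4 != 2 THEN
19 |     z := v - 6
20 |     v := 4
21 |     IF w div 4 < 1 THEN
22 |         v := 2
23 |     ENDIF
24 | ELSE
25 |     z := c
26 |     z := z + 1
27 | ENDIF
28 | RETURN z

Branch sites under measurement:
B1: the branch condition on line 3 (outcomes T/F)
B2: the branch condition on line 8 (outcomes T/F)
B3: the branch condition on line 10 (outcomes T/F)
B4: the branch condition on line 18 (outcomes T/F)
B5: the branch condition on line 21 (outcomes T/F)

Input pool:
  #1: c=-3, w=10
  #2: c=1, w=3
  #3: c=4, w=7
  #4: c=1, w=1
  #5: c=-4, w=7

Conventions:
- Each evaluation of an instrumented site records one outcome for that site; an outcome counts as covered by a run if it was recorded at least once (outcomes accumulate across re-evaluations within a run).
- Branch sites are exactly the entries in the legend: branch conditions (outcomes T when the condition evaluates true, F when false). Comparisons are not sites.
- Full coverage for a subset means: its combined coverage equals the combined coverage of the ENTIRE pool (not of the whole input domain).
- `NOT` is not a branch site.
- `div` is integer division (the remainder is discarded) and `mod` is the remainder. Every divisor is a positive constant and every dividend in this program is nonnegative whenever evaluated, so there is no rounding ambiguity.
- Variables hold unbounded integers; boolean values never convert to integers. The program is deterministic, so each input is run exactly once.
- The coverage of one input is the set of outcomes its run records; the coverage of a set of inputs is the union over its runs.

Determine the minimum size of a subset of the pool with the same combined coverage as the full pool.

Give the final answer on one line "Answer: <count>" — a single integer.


input #1, c=-3, w=10: events B1->F, B2->T, B4->T, B5->F; outcomes B1=F, B2=T, B4=T, B5=F
input #2, c=1, w=3: events B1->F, B2->F, B3->T, B4->T, B5->T; outcomes B1=F, B2=F, B3=T, B4=T, B5=T
input #3, c=4, w=7: events B1->T, B2->F, B3->T, B4->T, B5->F; outcomes B1=T, B2=F, B3=T, B4=T, B5=F
input #4, c=1, w=1: events B1->F, B2->F, B3->T, B4->T, B5->T; outcomes B1=F, B2=F, B3=T, B4=T, B5=T
input #5, c=-4, w=7: events B1->T, B2->F, B3->T, B4->T, B5->F; outcomes B1=T, B2=F, B3=T, B4=T, B5=F
pool-wide coverage (8 outcomes): B1=T, B1=F, B2=T, B2=F, B3=T, B4=T, B5=T, B5=F
every size-1 subset falls short of the 8 outcomes (best: 5/8)
every size-2 subset falls short of the 8 outcomes (best: 7/8)
inputs {1, 2, 3} (size 3) cover everything; no size-3 subset with a lexicographically smaller index list covers all 8
Answer: 3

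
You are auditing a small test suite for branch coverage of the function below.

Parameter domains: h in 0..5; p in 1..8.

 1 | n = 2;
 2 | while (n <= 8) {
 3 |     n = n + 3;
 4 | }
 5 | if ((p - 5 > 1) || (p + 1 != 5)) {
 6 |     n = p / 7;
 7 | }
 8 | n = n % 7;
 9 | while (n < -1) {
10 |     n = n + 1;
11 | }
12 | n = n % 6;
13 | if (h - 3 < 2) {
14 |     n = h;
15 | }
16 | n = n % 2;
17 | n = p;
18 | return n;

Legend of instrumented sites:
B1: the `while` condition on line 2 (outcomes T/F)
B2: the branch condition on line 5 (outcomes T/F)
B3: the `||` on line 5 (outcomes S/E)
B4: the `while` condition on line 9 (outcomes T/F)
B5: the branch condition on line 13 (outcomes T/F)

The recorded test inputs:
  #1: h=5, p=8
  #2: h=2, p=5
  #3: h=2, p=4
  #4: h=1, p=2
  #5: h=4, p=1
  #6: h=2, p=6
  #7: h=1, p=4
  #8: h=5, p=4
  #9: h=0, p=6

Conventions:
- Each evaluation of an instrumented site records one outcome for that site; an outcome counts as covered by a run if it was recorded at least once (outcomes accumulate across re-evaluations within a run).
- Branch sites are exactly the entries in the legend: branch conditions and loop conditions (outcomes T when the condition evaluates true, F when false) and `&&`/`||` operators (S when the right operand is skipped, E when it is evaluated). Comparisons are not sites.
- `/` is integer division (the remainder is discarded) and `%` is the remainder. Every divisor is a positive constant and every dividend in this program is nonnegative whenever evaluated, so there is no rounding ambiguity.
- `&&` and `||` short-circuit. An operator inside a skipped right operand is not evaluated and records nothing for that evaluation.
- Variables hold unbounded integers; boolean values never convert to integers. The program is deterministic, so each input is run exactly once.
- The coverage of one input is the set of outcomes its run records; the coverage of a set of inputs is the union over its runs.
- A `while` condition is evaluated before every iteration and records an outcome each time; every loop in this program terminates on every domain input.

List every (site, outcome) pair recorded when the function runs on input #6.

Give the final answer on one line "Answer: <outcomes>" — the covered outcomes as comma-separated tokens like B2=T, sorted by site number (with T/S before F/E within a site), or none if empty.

Tracing the run of input #6 (h=2, p=6):
  B1->T, B1->T, B1->T, B1->F, B3->E, B2->T, B4->F, B5->T
distinct outcomes covered: B1=T, B1=F, B2=T, B3=E, B4=F, B5=T

Answer: B1=T, B1=F, B2=T, B3=E, B4=F, B5=T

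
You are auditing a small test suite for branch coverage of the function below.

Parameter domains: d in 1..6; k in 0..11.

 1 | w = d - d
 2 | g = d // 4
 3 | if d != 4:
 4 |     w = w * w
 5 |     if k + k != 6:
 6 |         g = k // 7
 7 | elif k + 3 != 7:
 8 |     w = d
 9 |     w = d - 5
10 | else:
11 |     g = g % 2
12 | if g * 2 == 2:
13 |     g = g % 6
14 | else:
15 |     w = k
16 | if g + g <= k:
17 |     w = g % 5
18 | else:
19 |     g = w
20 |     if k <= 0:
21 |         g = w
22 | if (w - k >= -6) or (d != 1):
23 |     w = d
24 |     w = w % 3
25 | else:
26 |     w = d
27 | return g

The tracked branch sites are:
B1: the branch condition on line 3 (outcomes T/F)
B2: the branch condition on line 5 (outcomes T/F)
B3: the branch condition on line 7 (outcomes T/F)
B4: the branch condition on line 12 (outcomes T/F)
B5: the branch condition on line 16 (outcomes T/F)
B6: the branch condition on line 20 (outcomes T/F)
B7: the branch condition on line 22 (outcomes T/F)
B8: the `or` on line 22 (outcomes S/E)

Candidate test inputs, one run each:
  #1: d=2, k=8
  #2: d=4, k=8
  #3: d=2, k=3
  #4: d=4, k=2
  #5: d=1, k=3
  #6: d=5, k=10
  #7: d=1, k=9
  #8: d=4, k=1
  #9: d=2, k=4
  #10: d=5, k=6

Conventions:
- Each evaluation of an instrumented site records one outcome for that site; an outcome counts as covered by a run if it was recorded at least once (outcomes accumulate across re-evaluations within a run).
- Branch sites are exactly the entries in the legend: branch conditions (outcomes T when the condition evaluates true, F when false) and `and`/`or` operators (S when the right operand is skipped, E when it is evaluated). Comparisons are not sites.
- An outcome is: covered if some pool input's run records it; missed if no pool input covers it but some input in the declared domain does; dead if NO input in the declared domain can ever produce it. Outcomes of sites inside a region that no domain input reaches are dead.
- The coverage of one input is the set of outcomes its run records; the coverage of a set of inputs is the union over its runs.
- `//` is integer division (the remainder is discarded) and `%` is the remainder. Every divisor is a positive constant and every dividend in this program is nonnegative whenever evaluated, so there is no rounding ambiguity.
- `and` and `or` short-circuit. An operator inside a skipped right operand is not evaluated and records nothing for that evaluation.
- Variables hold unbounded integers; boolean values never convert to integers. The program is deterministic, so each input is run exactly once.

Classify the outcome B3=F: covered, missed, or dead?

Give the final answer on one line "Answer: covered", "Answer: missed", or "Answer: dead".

no pool input records B3=F
but domain input (d=4, k=4) does record it -> reachable, so missed

Answer: missed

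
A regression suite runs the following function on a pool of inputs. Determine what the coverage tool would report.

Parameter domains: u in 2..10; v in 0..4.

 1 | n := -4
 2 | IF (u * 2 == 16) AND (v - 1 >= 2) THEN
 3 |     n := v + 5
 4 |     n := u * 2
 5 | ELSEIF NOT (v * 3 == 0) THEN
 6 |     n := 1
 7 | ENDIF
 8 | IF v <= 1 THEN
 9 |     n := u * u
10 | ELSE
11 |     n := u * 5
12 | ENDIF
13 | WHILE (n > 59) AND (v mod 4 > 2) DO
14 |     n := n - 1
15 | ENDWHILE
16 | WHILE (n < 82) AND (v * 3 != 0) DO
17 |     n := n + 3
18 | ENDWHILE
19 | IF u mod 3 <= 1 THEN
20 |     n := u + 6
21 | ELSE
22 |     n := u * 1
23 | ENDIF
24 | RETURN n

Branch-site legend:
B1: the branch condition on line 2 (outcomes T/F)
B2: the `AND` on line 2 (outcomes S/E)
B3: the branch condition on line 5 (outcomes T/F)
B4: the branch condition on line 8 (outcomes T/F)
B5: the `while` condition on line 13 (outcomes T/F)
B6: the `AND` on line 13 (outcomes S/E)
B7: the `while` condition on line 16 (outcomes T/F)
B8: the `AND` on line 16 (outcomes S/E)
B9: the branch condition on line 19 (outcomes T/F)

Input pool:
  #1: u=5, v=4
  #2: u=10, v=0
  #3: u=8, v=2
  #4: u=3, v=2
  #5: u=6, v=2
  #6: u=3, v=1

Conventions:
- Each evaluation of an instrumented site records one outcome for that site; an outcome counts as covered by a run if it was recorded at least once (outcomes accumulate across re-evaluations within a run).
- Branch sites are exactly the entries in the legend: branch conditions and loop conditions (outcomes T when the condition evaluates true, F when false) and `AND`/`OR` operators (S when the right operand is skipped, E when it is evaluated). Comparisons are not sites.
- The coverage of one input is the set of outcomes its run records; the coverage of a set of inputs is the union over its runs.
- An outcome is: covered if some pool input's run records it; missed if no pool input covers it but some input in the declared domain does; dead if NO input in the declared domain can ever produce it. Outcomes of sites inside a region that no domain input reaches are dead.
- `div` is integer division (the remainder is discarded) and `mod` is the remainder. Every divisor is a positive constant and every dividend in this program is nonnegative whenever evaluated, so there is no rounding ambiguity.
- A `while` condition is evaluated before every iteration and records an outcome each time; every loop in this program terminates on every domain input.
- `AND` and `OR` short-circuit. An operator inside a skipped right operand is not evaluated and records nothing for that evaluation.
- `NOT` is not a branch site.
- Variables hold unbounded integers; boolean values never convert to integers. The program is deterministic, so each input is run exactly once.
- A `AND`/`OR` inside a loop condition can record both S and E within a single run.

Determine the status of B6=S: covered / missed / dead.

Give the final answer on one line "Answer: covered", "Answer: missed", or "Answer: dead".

B6=S is recorded by pool input(s) 1, 3, 4, 5, 6 -> covered

Answer: covered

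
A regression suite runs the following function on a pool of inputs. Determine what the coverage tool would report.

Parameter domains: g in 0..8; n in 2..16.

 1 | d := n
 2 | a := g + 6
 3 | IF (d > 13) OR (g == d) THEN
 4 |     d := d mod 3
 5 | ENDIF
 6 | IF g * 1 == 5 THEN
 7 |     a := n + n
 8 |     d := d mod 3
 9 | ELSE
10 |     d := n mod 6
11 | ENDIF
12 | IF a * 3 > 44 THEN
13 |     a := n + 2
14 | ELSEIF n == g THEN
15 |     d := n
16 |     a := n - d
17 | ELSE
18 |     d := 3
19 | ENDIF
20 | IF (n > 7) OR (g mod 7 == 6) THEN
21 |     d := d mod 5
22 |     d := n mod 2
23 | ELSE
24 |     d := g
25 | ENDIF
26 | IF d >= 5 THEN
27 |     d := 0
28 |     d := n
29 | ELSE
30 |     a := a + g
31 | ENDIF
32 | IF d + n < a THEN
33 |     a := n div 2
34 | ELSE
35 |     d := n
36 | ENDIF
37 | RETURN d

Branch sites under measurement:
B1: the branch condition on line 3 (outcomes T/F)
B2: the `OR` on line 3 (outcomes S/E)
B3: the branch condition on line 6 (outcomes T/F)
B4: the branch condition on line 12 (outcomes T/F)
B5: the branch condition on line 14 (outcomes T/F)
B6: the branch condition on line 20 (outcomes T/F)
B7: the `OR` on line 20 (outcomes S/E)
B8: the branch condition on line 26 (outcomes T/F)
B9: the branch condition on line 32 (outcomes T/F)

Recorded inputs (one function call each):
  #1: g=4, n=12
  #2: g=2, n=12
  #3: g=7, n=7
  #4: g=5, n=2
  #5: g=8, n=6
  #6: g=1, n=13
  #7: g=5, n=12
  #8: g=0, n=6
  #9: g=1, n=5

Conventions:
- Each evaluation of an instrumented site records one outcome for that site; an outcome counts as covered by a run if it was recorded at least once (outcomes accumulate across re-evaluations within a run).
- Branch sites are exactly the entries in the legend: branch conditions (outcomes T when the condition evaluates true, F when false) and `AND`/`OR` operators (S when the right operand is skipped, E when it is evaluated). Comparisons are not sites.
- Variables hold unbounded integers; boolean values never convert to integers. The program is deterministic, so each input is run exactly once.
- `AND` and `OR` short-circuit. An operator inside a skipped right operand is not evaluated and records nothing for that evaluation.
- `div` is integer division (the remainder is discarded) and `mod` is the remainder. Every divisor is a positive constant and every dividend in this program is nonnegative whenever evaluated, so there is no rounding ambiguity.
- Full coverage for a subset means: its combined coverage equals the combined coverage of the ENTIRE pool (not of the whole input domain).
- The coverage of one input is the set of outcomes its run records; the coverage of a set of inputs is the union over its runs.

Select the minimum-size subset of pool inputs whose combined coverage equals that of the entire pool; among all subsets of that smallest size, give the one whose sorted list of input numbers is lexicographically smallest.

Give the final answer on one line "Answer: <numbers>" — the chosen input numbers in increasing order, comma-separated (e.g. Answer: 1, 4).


input #1 (g=4, n=12): events B2->E, B1->F, B3->F, B4->F, B5->F, B7->S, B6->T, B8->F, B9->T; covers B1=F, B2=E, B3=F, B4=F, B5=F, B6=T, B7=S, B8=F, B9=T
input #2 (g=2, n=12): events B2->E, B1->F, B3->F, B4->F, B5->F, B7->S, B6->T, B8->F, B9->F; covers B1=F, B2=E, B3=F, B4=F, B5=F, B6=T, B7=S, B8=F, B9=F
input #3 (g=7, n=7): events B2->E, B1->T, B3->F, B4->F, B5->T, B7->E, B6->F, B8->T, B9->F; covers B1=T, B2=E, B3=F, B4=F, B5=T, B6=F, B7=E, B8=T, B9=F
input #4 (g=5, n=2): events B2->E, B1->F, B3->T, B4->F, B5->F, B7->E, B6->F, B8->T, B9->F; covers B1=F, B2=E, B3=T, B4=F, B5=F, B6=F, B7=E, B8=T, B9=F
input #5 (g=8, n=6): events B2->E, B1->F, B3->F, B4->F, B5->F, B7->E, B6->F, B8->T, B9->T; covers B1=F, B2=E, B3=F, B4=F, B5=F, B6=F, B7=E, B8=T, B9=T
input #6 (g=1, n=13): events B2->E, B1->F, B3->F, B4->F, B5->F, B7->S, B6->T, B8->F, B9->F; covers B1=F, B2=E, B3=F, B4=F, B5=F, B6=T, B7=S, B8=F, B9=F
input #7 (g=5, n=12): events B2->E, B1->F, B3->T, B4->T, B7->S, B6->T, B8->F, B9->T; covers B1=F, B2=E, B3=T, B4=T, B6=T, B7=S, B8=F, B9=T
input #8 (g=0, n=6): events B2->E, B1->F, B3->F, B4->F, B5->F, B7->E, B6->F, B8->F, B9->F; covers B1=F, B2=E, B3=F, B4=F, B5=F, B6=F, B7=E, B8=F, B9=F
input #9 (g=1, n=5): events B2->E, B1->F, B3->F, B4->F, B5->F, B7->E, B6->F, B8->F, B9->T; covers B1=F, B2=E, B3=F, B4=F, B5=F, B6=F, B7=E, B8=F, B9=T
pool-wide coverage (17 outcomes): B1=T, B1=F, B2=E, B3=T, B3=F, B4=T, B4=F, B5=T, B5=F, B6=T, B6=F, B7=S, B7=E, B8=T, B8=F, B9=T, B9=F
checked all size-1 subsets: none covers 17 outcomes (max 9/17)
checked all size-2 subsets: none covers 17 outcomes (max 16/17)
inputs {1, 3, 7} (size 3) cover everything; no size-3 subset with a lexicographically smaller index list covers all 17
Answer: 1, 3, 7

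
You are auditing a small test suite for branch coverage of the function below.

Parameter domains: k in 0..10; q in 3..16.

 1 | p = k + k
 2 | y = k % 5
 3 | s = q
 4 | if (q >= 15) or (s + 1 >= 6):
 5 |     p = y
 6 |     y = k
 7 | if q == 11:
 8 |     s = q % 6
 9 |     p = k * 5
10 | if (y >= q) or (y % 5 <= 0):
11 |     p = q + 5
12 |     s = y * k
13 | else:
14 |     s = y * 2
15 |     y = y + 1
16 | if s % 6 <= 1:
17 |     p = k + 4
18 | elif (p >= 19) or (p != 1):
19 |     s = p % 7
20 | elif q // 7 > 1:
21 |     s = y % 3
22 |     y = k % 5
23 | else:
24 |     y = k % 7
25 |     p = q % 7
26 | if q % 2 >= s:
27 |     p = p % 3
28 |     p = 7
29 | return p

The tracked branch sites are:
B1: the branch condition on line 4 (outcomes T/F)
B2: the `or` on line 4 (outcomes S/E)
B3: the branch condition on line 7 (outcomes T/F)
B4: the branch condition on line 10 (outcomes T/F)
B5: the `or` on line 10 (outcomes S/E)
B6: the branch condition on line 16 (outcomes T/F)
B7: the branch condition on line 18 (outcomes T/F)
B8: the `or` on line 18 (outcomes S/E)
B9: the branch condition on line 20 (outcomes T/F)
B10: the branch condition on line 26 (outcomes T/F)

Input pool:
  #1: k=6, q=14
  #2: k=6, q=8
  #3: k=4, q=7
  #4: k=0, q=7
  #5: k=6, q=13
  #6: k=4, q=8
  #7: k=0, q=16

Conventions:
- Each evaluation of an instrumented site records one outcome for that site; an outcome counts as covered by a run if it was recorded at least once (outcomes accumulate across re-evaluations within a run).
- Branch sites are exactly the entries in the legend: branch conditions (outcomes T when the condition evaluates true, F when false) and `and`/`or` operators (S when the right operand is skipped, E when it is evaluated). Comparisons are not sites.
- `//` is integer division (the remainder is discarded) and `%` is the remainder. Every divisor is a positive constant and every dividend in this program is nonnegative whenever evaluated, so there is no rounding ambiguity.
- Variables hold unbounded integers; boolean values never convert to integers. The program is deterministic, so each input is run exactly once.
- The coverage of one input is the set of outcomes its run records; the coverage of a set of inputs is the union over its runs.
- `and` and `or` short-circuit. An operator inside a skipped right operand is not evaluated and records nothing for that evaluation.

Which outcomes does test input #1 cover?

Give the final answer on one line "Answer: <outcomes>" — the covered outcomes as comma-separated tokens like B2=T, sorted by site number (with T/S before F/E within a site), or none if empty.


Tracing the run of input #1 (k=6, q=14):
  B2->E, B1->T, B3->F, B5->E, B4->F, B6->T, B10->F
as a set, this run covers: B1=T, B2=E, B3=F, B4=F, B5=E, B6=T, B10=F
Answer: B1=T, B2=E, B3=F, B4=F, B5=E, B6=T, B10=F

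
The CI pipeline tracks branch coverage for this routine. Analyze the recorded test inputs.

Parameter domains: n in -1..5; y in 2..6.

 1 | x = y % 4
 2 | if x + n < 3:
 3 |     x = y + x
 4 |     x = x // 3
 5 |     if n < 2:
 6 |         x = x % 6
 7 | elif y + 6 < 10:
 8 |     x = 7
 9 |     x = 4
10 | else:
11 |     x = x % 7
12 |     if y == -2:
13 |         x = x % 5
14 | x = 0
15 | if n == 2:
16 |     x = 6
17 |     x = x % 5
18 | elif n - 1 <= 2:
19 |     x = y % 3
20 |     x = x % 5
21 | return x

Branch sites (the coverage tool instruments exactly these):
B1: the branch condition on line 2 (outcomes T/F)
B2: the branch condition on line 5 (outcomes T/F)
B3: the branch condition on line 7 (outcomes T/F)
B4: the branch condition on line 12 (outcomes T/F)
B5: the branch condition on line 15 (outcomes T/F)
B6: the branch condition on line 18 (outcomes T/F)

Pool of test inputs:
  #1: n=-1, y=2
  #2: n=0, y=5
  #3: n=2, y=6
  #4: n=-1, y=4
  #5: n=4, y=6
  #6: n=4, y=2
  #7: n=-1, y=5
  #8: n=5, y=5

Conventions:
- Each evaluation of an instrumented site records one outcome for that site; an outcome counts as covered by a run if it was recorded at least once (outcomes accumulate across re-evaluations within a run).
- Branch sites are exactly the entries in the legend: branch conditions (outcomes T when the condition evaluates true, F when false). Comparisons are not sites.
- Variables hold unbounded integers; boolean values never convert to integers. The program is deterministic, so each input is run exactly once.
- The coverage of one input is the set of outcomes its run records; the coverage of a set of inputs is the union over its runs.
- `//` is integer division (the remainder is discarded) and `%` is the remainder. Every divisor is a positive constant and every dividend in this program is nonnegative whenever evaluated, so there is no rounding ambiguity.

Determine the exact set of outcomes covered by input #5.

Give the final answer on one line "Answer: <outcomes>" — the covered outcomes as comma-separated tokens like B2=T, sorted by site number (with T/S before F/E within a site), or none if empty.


Simulating input #5 (n=4, y=6) step by step:
  B1->F, B3->F, B4->F, B5->F, B6->F
collecting distinct outcomes: B1=F, B3=F, B4=F, B5=F, B6=F
Answer: B1=F, B3=F, B4=F, B5=F, B6=F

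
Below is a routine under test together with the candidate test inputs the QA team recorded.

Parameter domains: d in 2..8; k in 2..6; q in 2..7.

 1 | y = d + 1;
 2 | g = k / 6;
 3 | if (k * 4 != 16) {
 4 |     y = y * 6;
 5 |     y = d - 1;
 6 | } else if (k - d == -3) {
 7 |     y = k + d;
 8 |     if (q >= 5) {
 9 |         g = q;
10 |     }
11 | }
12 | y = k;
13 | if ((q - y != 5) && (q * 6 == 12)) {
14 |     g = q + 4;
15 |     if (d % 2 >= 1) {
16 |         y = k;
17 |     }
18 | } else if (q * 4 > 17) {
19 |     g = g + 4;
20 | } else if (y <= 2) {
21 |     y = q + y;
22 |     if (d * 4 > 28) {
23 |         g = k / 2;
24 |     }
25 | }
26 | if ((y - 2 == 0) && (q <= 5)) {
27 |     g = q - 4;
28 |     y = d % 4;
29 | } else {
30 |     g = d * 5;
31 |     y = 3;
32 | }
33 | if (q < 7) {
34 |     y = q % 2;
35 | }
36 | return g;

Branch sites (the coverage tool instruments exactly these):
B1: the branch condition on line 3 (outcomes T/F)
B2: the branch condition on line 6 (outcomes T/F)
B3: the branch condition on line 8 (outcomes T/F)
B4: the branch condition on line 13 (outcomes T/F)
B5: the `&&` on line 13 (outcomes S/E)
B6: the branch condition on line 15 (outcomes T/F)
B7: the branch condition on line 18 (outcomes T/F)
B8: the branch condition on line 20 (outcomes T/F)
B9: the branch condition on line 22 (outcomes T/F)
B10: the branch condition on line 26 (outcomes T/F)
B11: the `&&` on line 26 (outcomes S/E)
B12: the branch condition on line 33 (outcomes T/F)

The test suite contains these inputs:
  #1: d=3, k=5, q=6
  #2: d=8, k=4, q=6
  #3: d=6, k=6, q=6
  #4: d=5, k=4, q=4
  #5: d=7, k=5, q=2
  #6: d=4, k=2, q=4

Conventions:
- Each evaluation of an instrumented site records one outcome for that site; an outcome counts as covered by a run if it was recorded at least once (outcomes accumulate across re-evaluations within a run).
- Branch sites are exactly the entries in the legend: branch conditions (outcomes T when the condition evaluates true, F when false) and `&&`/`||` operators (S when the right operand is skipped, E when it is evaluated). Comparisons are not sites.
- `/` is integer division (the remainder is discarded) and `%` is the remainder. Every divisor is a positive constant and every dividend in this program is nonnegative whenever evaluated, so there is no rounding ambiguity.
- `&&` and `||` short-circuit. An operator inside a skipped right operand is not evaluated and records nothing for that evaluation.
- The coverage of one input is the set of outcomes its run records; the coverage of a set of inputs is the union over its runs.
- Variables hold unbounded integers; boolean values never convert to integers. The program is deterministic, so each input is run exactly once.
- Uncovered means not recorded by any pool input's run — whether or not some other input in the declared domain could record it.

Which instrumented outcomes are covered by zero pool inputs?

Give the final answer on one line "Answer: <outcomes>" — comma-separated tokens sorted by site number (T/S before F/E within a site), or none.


input #1, d=3, k=5, q=6: events B1->T, B5->E, B4->F, B7->T, B11->S, B10->F, B12->T; outcomes B1=T, B4=F, B5=E, B7=T, B10=F, B11=S, B12=T
input #2, d=8, k=4, q=6: events B1->F, B2->F, B5->E, B4->F, B7->T, B11->S, B10->F, B12->T; outcomes B1=F, B2=F, B4=F, B5=E, B7=T, B10=F, B11=S, B12=T
input #3, d=6, k=6, q=6: events B1->T, B5->E, B4->F, B7->T, B11->S, B10->F, B12->T; outcomes B1=T, B4=F, B5=E, B7=T, B10=F, B11=S, B12=T
input #4, d=5, k=4, q=4: events B1->F, B2->F, B5->E, B4->F, B7->F, B8->F, B11->S, B10->F, B12->T; outcomes B1=F, B2=F, B4=F, B5=E, B7=F, B8=F, B10=F, B11=S, B12=T
input #5, d=7, k=5, q=2: events B1->T, B5->E, B4->T, B6->T, B11->S, B10->F, B12->T; outcomes B1=T, B4=T, B5=E, B6=T, B10=F, B11=S, B12=T
input #6, d=4, k=2, q=4: events B1->T, B5->E, B4->F, B7->F, B8->T, B9->F, B11->S, B10->F, B12->T; outcomes B1=T, B4=F, B5=E, B7=F, B8=T, B9=F, B10=F, B11=S, B12=T
union over the pool: B1=T, B1=F, B2=F, B4=T, B4=F, B5=E, B6=T, B7=T, B7=F, B8=T, B8=F, B9=F, B10=F, B11=S, B12=T
uncovered (9 of 24): B2=T, B3=T, B3=F, B5=S, B6=F, B9=T, B10=T, B11=E, B12=F
Answer: B2=T, B3=T, B3=F, B5=S, B6=F, B9=T, B10=T, B11=E, B12=F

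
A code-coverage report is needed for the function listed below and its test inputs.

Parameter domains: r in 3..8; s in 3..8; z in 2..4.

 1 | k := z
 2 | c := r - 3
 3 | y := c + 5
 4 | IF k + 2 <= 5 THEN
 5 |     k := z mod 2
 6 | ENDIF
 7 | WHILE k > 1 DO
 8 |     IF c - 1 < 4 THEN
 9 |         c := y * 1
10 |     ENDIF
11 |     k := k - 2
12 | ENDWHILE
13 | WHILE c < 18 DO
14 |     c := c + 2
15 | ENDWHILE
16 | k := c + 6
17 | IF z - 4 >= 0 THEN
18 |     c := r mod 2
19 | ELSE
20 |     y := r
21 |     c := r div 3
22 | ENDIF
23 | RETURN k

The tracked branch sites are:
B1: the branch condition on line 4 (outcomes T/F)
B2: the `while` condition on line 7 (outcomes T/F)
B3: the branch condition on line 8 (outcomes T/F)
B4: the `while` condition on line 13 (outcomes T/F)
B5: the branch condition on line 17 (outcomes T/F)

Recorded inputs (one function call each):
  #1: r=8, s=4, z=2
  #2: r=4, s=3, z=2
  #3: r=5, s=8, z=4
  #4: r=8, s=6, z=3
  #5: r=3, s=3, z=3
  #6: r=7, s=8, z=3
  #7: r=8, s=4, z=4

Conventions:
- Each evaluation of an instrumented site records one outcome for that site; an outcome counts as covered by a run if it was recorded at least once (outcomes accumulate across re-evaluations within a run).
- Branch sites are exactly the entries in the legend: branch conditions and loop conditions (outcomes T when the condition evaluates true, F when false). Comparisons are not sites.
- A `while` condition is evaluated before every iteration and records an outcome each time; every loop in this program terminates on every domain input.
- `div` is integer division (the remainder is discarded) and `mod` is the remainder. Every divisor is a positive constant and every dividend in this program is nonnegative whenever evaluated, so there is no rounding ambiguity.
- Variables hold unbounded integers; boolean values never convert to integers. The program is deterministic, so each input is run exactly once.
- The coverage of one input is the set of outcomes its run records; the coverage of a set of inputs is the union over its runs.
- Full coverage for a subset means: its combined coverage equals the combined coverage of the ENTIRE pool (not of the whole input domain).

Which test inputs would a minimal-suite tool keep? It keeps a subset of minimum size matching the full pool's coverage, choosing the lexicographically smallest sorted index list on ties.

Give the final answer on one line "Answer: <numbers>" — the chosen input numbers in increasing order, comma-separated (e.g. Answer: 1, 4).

input #1 (r=8, s=4, z=2): events B1->T, B2->F, B4->T, B4->T, B4->T, B4->T, B4->T, B4->T, B4->T, B4->F, B5->F; covers B1=T, B2=F, B4=T, B4=F, B5=F
input #2 (r=4, s=3, z=2): events B1->T, B2->F, B4->T, B4->T, B4->T, B4->T, B4->T, B4->T, B4->T, B4->T, B4->T, B4->F, B5->F; covers B1=T, B2=F, B4=T, B4=F, B5=F
input #3 (r=5, s=8, z=4): events B1->F, B2->T, B3->T, B2->T, B3->F, B2->F, B4->T, B4->T, B4->T, B4->T, B4->T, B4->T, B4->F, B5->T; covers B1=F, B2=T, B2=F, B3=T, B3=F, B4=T, B4=F, B5=T
input #4 (r=8, s=6, z=3): events B1->T, B2->F, B4->T, B4->T, B4->T, B4->T, B4->T, B4->T, B4->T, B4->F, B5->F; covers B1=T, B2=F, B4=T, B4=F, B5=F
input #5 (r=3, s=3, z=3): events B1->T, B2->F, B4->T, B4->T, B4->T, B4->T, B4->T, B4->T, B4->T, B4->T, B4->T, B4->F, B5->F; covers B1=T, B2=F, B4=T, B4=F, B5=F
input #6 (r=7, s=8, z=3): events B1->T, B2->F, B4->T, B4->T, B4->T, B4->T, B4->T, B4->T, B4->T, B4->F, B5->F; covers B1=T, B2=F, B4=T, B4=F, B5=F
input #7 (r=8, s=4, z=4): events B1->F, B2->T, B3->F, B2->T, B3->F, B2->F, B4->T, B4->T, B4->T, B4->T, B4->T, B4->T, B4->T, B4->F, ...; covers B1=F, B2=T, B2=F, B3=F, B4=T, B4=F, B5=T
union over all inputs: B1=T, B1=F, B2=T, B2=F, B3=T, B3=F, B4=T, B4=F, B5=T, B5=F (10 outcomes)
size 1 is not enough: best union over all size-1 subsets is 8/10
the canonical winner is {1, 3}: size 2, full 10-outcome coverage, earliest index list among size-2 covers

Answer: 1, 3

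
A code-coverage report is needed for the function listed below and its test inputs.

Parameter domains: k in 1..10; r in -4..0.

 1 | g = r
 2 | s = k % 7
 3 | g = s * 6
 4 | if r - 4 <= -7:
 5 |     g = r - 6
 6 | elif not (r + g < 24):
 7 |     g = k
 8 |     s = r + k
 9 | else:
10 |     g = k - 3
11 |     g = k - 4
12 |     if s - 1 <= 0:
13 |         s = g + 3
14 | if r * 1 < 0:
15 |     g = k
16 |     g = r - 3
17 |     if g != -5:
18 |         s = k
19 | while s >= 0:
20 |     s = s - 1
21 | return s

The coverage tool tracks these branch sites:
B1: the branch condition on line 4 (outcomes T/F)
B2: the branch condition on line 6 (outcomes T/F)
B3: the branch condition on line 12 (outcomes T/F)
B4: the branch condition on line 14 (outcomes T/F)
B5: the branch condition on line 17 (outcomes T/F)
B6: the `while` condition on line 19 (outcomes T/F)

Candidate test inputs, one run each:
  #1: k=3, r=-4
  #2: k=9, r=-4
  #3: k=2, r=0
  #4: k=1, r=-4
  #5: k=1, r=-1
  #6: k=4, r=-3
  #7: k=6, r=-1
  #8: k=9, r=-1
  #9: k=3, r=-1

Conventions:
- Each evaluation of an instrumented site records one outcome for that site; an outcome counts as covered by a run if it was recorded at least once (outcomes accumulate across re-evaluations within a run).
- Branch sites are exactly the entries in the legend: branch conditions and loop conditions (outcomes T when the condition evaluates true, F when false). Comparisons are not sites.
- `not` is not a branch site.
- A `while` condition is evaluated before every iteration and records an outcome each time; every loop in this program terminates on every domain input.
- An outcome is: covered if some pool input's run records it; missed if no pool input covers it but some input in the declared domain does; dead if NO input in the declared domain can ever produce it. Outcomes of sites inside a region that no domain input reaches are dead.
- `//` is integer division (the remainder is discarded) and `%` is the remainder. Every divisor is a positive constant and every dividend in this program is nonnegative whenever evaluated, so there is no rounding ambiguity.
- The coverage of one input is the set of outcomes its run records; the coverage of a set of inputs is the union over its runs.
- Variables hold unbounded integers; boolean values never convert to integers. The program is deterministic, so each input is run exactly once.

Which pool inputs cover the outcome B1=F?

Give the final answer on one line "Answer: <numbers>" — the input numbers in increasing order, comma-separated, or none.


input #1 (k=3, r=-4): never hits B1=F
input #2 (k=9, r=-4): never hits B1=F
input #3 (k=2, r=0): hits B1=F
input #4 (k=1, r=-4): never hits B1=F
input #5 (k=1, r=-1): hits B1=F
input #6 (k=4, r=-3): never hits B1=F
input #7 (k=6, r=-1): hits B1=F
input #8 (k=9, r=-1): hits B1=F
input #9 (k=3, r=-1): hits B1=F
Answer: 3, 5, 7, 8, 9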